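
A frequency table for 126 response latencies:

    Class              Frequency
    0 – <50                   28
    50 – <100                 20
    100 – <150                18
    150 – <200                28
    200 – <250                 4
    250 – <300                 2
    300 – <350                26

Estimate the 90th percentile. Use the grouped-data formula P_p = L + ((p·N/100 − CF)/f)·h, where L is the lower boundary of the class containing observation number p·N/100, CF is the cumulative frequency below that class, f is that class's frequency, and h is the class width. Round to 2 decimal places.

325.77

N = 126; target position k = 90/100 · 126 = 113.4.
Cumulative frequencies: 28, 48, 66, 94, 98, 100, 126.
Observation 113.4 falls in the class 300 – <350.
L = 300, CF = 100, f = 26, h = 50.
P90 = 300 + ((113.4 − 100)/26)·50 = 300 + 25.7692 = 325.769.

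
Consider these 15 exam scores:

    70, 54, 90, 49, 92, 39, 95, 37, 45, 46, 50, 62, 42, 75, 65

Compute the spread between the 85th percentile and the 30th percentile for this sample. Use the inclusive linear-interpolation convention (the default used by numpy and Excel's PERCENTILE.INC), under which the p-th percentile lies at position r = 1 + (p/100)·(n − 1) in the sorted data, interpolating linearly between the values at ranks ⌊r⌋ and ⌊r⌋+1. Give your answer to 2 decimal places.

Sorted: 37, 39, 42, 45, 46, 49, 50, 54, 62, 65, 70, 75, 90, 92, 95.
n = 15.
P30: r = 5.2; ranks 5–6 are 46, 49; interpolating gives 46.6.
P85: r = 12.9; ranks 12–13 are 75, 90; interpolating gives 88.5.
Difference: 88.5 − 46.6 = 41.9.

41.90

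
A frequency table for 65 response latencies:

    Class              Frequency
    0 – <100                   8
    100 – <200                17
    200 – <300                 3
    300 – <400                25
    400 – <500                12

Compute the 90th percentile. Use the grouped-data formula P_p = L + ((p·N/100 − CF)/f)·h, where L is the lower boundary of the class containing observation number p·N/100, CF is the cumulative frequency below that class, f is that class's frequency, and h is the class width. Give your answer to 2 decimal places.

N = 65; target position k = 90/100 · 65 = 58.5.
Cumulative frequencies: 8, 25, 28, 53, 65.
Observation 58.5 falls in the class 400 – <500.
L = 400, CF = 53, f = 12, h = 100.
P90 = 400 + ((58.5 − 53)/12)·100 = 400 + 45.8333 = 445.833.

445.83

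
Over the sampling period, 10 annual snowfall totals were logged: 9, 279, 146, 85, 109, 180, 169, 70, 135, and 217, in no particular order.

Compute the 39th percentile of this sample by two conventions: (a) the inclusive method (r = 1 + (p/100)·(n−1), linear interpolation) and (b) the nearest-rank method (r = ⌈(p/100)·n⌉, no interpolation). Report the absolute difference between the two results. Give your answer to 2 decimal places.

13.26

Sorted: 9, 70, 85, 109, 135, 146, 169, 180, 217, 279.
n = 10.
(a) r = 4.51; between ranks 4 (109) and 5 (135): 122.26.
(b) the nearest-rank method: rank 4 → 109.
|122.26 − 109| = 13.26.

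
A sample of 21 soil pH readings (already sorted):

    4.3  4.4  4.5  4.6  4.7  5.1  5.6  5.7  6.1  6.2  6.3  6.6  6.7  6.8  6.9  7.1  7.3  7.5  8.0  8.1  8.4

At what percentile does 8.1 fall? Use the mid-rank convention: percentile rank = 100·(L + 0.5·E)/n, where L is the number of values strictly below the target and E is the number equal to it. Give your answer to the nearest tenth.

Count below 8.1: L = 19; count equal: E = 1; n = 21.
Percentile rank = 100·(19 + 0.5·1)/21 = 100·19.5/21 = 92.86.

92.9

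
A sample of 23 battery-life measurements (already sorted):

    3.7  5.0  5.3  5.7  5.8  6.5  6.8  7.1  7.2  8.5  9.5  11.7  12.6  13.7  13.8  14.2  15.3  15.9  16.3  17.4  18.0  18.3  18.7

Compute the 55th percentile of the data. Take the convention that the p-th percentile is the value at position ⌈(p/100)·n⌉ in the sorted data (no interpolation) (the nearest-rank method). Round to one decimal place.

n = 23.
Position = ⌈55/100 · 23⌉ = ⌈12.65⌉ = 13.
The value at rank 13 is 12.6.

12.6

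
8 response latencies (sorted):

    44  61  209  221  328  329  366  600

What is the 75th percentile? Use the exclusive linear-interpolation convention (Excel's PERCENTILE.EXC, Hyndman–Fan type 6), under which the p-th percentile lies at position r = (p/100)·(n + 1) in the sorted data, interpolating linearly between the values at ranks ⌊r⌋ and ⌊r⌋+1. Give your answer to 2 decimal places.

356.75

n = 8.
r = (75/100)·(8 + 1) = 6.75.
Rank 6 is 329 and rank 7 is 366.
Interpolate: 329 + 0.75·(366 − 329) = 329 + 0.75·37 = 356.75.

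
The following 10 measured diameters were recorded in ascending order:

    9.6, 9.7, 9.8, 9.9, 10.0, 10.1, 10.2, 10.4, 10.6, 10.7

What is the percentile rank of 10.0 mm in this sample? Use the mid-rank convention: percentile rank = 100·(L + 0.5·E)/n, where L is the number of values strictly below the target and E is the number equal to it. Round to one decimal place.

Count below 10.0: L = 4; count equal: E = 1; n = 10.
Percentile rank = 100·(4 + 0.5·1)/10 = 100·4.5/10 = 45.

45.0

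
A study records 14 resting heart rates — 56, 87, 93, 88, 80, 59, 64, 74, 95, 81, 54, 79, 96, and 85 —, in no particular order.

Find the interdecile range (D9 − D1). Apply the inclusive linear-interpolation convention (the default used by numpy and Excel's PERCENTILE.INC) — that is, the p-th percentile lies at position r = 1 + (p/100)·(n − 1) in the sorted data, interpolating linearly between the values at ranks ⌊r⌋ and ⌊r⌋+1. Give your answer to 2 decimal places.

37.50

Sorted: 54, 56, 59, 64, 74, 79, 80, 81, 85, 87, 88, 93, 95, 96.
n = 14.
P10: r = 2.3; ranks 2–3 are 56, 59; interpolating gives 56.9.
P90: r = 12.7; ranks 12–13 are 93, 95; interpolating gives 94.4.
Difference: 94.4 − 56.9 = 37.5.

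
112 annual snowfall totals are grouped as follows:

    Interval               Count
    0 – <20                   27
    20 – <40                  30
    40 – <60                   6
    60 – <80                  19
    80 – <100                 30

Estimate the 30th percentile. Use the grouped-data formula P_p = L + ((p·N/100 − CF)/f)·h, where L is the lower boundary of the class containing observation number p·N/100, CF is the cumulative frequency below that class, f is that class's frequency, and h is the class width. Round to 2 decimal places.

24.40

N = 112; target position k = 30/100 · 112 = 33.6.
Cumulative frequencies: 27, 57, 63, 82, 112.
Observation 33.6 falls in the class 20 – <40.
L = 20, CF = 27, f = 30, h = 20.
P30 = 20 + ((33.6 − 27)/30)·20 = 20 + 4.4 = 24.4.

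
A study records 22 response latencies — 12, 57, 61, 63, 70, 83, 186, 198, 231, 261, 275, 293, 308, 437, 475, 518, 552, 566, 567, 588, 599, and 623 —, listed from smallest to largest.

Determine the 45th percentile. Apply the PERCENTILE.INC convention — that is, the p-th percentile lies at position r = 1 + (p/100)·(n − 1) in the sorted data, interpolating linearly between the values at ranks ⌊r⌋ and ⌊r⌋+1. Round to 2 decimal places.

n = 22.
r = 1 + (45/100)·(22 − 1) = 1 + 9.45 = 10.45.
Rank 10 is 261 and rank 11 is 275.
Interpolate: 261 + 0.45·(275 − 261) = 261 + 0.45·14 = 267.3.

267.30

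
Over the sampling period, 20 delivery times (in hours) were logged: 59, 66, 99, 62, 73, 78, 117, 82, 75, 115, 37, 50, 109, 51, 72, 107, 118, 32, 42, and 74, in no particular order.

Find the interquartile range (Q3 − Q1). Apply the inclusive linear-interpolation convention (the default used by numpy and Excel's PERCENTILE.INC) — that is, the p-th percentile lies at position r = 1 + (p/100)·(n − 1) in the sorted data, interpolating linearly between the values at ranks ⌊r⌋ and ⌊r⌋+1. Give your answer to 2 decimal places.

44.00

Sorted: 32, 37, 42, 50, 51, 59, 62, 66, 72, 73, 74, 75, 78, 82, 99, 107, 109, 115, 117, 118.
n = 20.
P25: r = 5.75; ranks 5–6 are 51, 59; interpolating gives 57.
P75: r = 15.25; ranks 15–16 are 99, 107; interpolating gives 101.
Difference: 101 − 57 = 44.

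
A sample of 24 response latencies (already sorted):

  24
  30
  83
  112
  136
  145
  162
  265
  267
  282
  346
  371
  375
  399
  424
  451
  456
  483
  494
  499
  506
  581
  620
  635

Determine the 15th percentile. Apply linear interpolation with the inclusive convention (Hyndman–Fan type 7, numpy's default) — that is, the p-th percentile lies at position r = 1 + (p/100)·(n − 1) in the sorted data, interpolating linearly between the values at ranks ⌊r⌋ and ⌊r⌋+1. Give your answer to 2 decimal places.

122.80

n = 24.
r = 1 + (15/100)·(24 − 1) = 1 + 3.45 = 4.45.
Rank 4 is 112 and rank 5 is 136.
Interpolate: 112 + 0.45·(136 − 112) = 112 + 0.45·24 = 122.8.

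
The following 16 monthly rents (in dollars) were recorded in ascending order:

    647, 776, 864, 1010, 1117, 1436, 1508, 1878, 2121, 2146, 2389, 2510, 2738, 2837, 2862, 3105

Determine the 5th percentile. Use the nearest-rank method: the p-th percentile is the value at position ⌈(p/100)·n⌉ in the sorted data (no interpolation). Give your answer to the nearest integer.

647

n = 16.
Position = ⌈5/100 · 16⌉ = ⌈0.8⌉ = 1.
The value at rank 1 is 647.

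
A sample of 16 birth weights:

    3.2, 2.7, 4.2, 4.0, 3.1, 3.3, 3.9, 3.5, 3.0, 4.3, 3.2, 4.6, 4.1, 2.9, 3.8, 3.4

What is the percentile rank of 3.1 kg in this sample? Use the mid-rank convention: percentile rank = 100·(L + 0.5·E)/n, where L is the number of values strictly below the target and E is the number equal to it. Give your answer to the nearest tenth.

21.9

Sorted: 2.7, 2.9, 3.0, 3.1, 3.2, 3.2, 3.3, 3.4, 3.5, 3.8, 3.9, 4.0, 4.1, 4.2, 4.3, 4.6.
Count below 3.1: L = 3; count equal: E = 1; n = 16.
Percentile rank = 100·(3 + 0.5·1)/16 = 100·3.5/16 = 21.88.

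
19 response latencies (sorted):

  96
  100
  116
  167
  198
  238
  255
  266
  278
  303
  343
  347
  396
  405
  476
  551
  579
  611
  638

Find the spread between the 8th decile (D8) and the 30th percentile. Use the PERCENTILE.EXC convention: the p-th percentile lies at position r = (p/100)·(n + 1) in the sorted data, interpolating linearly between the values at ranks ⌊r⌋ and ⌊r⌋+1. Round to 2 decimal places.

313.00

n = 19.
P30: r = 6 (integer) → 238.
P80: r = 16 (integer) → 551.
Difference: 551 − 238 = 313.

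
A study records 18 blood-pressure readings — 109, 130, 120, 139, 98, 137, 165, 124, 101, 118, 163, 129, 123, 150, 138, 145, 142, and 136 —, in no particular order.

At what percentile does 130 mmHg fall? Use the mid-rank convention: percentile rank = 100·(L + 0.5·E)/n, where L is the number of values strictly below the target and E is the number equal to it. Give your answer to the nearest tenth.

47.2

Sorted: 98, 101, 109, 118, 120, 123, 124, 129, 130, 136, 137, 138, 139, 142, 145, 150, 163, 165.
Count below 130: L = 8; count equal: E = 1; n = 18.
Percentile rank = 100·(8 + 0.5·1)/18 = 100·8.5/18 = 47.22.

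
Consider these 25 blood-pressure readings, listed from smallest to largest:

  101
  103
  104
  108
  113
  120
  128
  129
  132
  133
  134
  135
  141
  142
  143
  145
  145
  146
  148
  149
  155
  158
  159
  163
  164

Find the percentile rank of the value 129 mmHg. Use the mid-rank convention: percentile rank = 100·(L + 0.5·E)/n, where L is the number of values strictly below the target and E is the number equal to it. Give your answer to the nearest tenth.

30.0

Count below 129: L = 7; count equal: E = 1; n = 25.
Percentile rank = 100·(7 + 0.5·1)/25 = 100·7.5/25 = 30.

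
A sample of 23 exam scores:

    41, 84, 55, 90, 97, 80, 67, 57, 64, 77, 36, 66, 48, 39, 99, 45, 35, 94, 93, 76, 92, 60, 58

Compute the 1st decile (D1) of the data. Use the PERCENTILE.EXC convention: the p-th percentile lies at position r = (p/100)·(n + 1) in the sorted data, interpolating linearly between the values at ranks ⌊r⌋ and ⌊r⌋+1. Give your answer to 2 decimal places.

Sorted: 35, 36, 39, 41, 45, 48, 55, 57, 58, 60, 64, 66, 67, 76, 77, 80, 84, 90, 92, 93, 94, 97, 99.
n = 23.
r = (10/100)·(23 + 1) = 2.4.
Rank 2 is 36 and rank 3 is 39.
Interpolate: 36 + 0.4·(39 − 36) = 36 + 0.4·3 = 37.2.

37.20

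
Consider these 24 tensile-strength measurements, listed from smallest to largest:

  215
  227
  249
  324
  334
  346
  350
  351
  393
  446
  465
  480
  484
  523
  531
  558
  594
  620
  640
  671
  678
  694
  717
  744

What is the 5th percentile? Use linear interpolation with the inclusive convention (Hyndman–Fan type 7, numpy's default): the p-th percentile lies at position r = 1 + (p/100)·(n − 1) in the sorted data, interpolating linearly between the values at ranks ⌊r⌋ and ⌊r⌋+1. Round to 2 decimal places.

230.30

n = 24.
r = 1 + (5/100)·(24 − 1) = 1 + 1.15 = 2.15.
Rank 2 is 227 and rank 3 is 249.
Interpolate: 227 + 0.15·(249 − 227) = 227 + 0.15·22 = 230.3.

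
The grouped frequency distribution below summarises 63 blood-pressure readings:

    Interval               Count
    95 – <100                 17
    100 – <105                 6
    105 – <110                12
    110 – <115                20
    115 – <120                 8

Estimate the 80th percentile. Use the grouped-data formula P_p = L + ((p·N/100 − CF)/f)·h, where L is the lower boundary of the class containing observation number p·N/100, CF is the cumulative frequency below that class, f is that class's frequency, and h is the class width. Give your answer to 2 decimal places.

N = 63; target position k = 80/100 · 63 = 50.4.
Cumulative frequencies: 17, 23, 35, 55, 63.
Observation 50.4 falls in the class 110 – <115.
L = 110, CF = 35, f = 20, h = 5.
P80 = 110 + ((50.4 − 35)/20)·5 = 110 + 3.85 = 113.85.

113.85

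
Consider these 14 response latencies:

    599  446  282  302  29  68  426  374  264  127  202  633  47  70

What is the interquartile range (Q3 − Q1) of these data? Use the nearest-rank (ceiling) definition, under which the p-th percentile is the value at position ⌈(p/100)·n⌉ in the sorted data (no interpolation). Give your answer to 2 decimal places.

Sorted: 29, 47, 68, 70, 127, 202, 264, 282, 302, 374, 426, 446, 599, 633.
n = 14.
P25: rank ⌈25/100·14⌉ = 4 → 70.
P75: rank ⌈75/100·14⌉ = 11 → 426.
Difference: 426 − 70 = 356.

356.00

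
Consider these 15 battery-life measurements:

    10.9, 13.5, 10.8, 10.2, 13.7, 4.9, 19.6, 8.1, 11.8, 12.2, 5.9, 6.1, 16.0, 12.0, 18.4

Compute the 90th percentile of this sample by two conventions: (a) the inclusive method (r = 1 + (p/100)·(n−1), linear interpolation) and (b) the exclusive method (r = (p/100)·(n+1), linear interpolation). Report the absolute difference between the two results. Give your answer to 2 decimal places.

Sorted: 4.9, 5.9, 6.1, 8.1, 10.2, 10.8, 10.9, 11.8, 12.0, 12.2, 13.5, 13.7, 16.0, 18.4, 19.6.
n = 15.
(a) r = 13.6; between ranks 13 (16.0) and 14 (18.4): 17.44.
(b) r = 14.4; between ranks 14 (18.4) and 15 (19.6): 18.88.
|17.44 − 18.88| = 1.44.

1.44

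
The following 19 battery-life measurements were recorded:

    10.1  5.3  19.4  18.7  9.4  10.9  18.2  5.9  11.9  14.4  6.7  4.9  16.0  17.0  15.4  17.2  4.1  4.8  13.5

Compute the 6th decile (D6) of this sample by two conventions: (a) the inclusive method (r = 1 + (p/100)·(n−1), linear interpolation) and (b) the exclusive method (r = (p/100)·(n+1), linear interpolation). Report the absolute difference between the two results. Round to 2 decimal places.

Sorted: 4.1, 4.8, 4.9, 5.3, 5.9, 6.7, 9.4, 10.1, 10.9, 11.9, 13.5, 14.4, 15.4, 16.0, 17.0, 17.2, 18.2, 18.7, 19.4.
n = 19.
(a) r = 11.8; between ranks 11 (13.5) and 12 (14.4): 14.22.
(b) r = 12 → value at rank 12 = 14.4.
|14.22 − 14.4| = 0.18.

0.18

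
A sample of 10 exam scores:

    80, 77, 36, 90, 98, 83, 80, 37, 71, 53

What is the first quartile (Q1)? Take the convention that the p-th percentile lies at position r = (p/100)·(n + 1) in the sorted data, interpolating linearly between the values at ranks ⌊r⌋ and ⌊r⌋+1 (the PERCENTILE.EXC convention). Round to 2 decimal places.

49.00

Sorted: 36, 37, 53, 71, 77, 80, 80, 83, 90, 98.
n = 10.
r = (25/100)·(10 + 1) = 2.75.
Rank 2 is 37 and rank 3 is 53.
Interpolate: 37 + 0.75·(53 − 37) = 37 + 0.75·16 = 49.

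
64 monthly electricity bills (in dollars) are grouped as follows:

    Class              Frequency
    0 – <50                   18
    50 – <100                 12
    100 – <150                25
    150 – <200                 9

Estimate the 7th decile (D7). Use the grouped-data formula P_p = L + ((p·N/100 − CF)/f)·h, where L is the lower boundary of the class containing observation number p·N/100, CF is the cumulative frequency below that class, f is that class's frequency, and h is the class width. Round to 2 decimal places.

N = 64; target position k = 70/100 · 64 = 44.8.
Cumulative frequencies: 18, 30, 55, 64.
Observation 44.8 falls in the class 100 – <150.
L = 100, CF = 30, f = 25, h = 50.
P70 = 100 + ((44.8 − 30)/25)·50 = 100 + 29.6 = 129.6.

129.60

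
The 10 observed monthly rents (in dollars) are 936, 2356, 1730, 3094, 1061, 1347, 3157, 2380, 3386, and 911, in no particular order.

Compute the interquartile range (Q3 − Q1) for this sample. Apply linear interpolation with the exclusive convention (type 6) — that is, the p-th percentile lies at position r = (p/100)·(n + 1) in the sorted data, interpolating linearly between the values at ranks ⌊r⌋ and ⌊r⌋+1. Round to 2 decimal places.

2080.00

Sorted: 911, 936, 1061, 1347, 1730, 2356, 2380, 3094, 3157, 3386.
n = 10.
P25: r = 2.75; ranks 2–3 are 936, 1061; interpolating gives 1029.75.
P75: r = 8.25; ranks 8–9 are 3094, 3157; interpolating gives 3109.75.
Difference: 3109.75 − 1029.75 = 2080.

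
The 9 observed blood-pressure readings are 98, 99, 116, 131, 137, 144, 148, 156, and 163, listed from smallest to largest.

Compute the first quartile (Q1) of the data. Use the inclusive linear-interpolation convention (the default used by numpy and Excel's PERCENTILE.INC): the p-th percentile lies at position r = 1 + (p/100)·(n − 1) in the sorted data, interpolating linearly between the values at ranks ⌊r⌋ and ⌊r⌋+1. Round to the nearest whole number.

116

n = 9.
r = 1 + (25/100)·(9 − 1) = 1 + 2 = 3.
r is an integer, so P25 is the value at rank 3: 116.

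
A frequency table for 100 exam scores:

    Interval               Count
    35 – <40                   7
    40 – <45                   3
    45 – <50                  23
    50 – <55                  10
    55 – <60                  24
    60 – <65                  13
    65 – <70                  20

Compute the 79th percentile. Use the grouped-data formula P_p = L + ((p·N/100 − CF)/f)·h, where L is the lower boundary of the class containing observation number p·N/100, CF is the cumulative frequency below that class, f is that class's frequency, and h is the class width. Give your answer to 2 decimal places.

N = 100; target position k = 79/100 · 100 = 79.
Cumulative frequencies: 7, 10, 33, 43, 67, 80, 100.
Observation 79 falls in the class 60 – <65.
L = 60, CF = 67, f = 13, h = 5.
P79 = 60 + ((79 − 67)/13)·5 = 60 + 4.61538 = 64.6154.

64.62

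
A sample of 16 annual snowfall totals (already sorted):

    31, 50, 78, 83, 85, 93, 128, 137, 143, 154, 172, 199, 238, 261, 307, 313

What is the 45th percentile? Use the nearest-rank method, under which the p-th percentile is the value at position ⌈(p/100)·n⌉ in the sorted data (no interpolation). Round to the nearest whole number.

n = 16.
Position = ⌈45/100 · 16⌉ = ⌈7.2⌉ = 8.
The value at rank 8 is 137.

137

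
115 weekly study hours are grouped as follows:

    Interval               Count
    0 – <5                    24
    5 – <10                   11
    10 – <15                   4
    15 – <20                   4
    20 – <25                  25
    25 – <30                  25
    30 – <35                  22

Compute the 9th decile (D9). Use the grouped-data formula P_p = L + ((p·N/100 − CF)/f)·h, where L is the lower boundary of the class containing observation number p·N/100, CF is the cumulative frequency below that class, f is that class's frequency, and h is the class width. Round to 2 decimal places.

32.39

N = 115; target position k = 90/100 · 115 = 103.5.
Cumulative frequencies: 24, 35, 39, 43, 68, 93, 115.
Observation 103.5 falls in the class 30 – <35.
L = 30, CF = 93, f = 22, h = 5.
P90 = 30 + ((103.5 − 93)/22)·5 = 30 + 2.38636 = 32.3864.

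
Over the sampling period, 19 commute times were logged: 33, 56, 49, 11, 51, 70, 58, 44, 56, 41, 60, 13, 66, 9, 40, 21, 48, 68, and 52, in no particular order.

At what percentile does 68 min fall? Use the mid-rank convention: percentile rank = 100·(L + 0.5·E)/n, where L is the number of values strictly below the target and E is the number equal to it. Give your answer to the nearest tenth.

92.1

Sorted: 9, 11, 13, 21, 33, 40, 41, 44, 48, 49, 51, 52, 56, 56, 58, 60, 66, 68, 70.
Count below 68: L = 17; count equal: E = 1; n = 19.
Percentile rank = 100·(17 + 0.5·1)/19 = 100·17.5/19 = 92.11.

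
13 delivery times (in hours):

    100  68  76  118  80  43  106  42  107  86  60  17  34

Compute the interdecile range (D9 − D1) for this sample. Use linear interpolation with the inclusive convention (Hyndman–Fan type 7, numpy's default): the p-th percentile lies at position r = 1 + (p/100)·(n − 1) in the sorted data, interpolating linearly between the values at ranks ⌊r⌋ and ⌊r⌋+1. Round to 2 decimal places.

71.20

Sorted: 17, 34, 42, 43, 60, 68, 76, 80, 86, 100, 106, 107, 118.
n = 13.
P10: r = 2.2; ranks 2–3 are 34, 42; interpolating gives 35.6.
P90: r = 11.8; ranks 11–12 are 106, 107; interpolating gives 106.8.
Difference: 106.8 − 35.6 = 71.2.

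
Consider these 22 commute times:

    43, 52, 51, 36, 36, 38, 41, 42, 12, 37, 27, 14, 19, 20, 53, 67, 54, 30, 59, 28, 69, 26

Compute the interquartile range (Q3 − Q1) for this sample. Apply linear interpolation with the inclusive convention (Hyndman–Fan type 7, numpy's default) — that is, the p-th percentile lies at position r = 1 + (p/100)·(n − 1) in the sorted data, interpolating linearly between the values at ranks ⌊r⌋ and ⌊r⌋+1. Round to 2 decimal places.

Sorted: 12, 14, 19, 20, 26, 27, 28, 30, 36, 36, 37, 38, 41, 42, 43, 51, 52, 53, 54, 59, 67, 69.
n = 22.
P25: r = 6.25; ranks 6–7 are 27, 28; interpolating gives 27.25.
P75: r = 16.75; ranks 16–17 are 51, 52; interpolating gives 51.75.
Difference: 51.75 − 27.25 = 24.5.

24.50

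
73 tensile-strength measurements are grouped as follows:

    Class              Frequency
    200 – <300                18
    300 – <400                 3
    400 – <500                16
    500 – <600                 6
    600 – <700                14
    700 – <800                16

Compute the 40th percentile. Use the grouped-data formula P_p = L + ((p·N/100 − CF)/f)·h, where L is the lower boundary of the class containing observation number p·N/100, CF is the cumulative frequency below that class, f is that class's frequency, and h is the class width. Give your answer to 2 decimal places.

451.25

N = 73; target position k = 40/100 · 73 = 29.2.
Cumulative frequencies: 18, 21, 37, 43, 57, 73.
Observation 29.2 falls in the class 400 – <500.
L = 400, CF = 21, f = 16, h = 100.
P40 = 400 + ((29.2 − 21)/16)·100 = 400 + 51.25 = 451.25.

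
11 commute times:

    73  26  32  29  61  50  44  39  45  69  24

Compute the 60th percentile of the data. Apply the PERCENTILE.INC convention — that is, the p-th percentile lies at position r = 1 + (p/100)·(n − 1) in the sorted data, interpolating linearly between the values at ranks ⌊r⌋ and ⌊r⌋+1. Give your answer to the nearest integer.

45

Sorted: 24, 26, 29, 32, 39, 44, 45, 50, 61, 69, 73.
n = 11.
r = 1 + (60/100)·(11 − 1) = 1 + 6 = 7.
r is an integer, so P60 is the value at rank 7: 45.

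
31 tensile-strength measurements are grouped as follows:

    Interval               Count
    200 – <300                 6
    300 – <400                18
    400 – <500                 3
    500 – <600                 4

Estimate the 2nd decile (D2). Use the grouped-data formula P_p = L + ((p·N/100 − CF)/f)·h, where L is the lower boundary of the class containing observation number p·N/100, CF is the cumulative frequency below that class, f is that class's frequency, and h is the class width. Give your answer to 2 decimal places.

301.11

N = 31; target position k = 20/100 · 31 = 6.2.
Cumulative frequencies: 6, 24, 27, 31.
Observation 6.2 falls in the class 300 – <400.
L = 300, CF = 6, f = 18, h = 100.
P20 = 300 + ((6.2 − 6)/18)·100 = 300 + 1.11111 = 301.111.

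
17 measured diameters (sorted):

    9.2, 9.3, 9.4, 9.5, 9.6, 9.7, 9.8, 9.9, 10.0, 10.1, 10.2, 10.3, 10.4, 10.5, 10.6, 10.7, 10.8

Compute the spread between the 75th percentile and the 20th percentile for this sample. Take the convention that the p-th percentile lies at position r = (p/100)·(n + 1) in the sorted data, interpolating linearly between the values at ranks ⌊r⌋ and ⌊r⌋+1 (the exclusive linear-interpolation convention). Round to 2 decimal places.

n = 17.
P20: r = 3.6; ranks 3–4 are 9.4, 9.5; interpolating gives 9.46.
P75: r = 13.5; ranks 13–14 are 10.4, 10.5; interpolating gives 10.45.
Difference: 10.45 − 9.46 = 0.99.

0.99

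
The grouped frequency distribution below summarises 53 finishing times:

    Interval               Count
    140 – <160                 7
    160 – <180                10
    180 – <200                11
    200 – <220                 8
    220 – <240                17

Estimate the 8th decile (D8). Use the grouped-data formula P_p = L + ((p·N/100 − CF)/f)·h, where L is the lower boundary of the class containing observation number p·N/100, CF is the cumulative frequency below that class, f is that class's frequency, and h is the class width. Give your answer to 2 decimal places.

227.53

N = 53; target position k = 80/100 · 53 = 42.4.
Cumulative frequencies: 7, 17, 28, 36, 53.
Observation 42.4 falls in the class 220 – <240.
L = 220, CF = 36, f = 17, h = 20.
P80 = 220 + ((42.4 − 36)/17)·20 = 220 + 7.52941 = 227.529.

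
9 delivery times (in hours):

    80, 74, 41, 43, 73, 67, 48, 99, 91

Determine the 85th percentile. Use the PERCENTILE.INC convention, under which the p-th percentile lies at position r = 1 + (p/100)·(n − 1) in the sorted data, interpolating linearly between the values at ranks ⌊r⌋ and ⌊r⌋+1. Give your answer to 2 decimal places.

88.80

Sorted: 41, 43, 48, 67, 73, 74, 80, 91, 99.
n = 9.
r = 1 + (85/100)·(9 − 1) = 1 + 6.8 = 7.8.
Rank 7 is 80 and rank 8 is 91.
Interpolate: 80 + 0.8·(91 − 80) = 80 + 0.8·11 = 88.8.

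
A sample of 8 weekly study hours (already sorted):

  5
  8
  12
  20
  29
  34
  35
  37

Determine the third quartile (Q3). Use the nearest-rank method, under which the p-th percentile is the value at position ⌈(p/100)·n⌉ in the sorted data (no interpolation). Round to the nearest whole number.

34

n = 8.
Position = ⌈75/100 · 8⌉ = ⌈6⌉ = 6.
The value at rank 6 is 34.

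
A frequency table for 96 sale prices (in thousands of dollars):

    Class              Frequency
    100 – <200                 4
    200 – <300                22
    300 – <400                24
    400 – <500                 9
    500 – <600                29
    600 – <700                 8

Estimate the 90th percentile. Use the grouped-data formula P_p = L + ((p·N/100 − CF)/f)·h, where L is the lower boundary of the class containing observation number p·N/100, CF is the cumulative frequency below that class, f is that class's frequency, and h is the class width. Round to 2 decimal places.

594.48

N = 96; target position k = 90/100 · 96 = 86.4.
Cumulative frequencies: 4, 26, 50, 59, 88, 96.
Observation 86.4 falls in the class 500 – <600.
L = 500, CF = 59, f = 29, h = 100.
P90 = 500 + ((86.4 − 59)/29)·100 = 500 + 94.4828 = 594.483.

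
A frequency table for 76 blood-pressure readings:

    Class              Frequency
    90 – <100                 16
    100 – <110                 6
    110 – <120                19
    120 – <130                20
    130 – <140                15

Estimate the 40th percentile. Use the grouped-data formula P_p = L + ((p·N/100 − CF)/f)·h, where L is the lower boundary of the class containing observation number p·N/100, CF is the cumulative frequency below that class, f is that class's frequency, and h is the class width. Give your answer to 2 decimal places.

114.42

N = 76; target position k = 40/100 · 76 = 30.4.
Cumulative frequencies: 16, 22, 41, 61, 76.
Observation 30.4 falls in the class 110 – <120.
L = 110, CF = 22, f = 19, h = 10.
P40 = 110 + ((30.4 − 22)/19)·10 = 110 + 4.42105 = 114.421.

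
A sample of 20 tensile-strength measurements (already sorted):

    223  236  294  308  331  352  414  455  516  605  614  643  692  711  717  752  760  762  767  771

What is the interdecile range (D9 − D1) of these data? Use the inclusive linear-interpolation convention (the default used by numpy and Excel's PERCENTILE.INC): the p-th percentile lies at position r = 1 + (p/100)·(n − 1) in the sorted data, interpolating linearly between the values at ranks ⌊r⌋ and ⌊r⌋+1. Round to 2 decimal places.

474.30

n = 20.
P10: r = 2.9; ranks 2–3 are 236, 294; interpolating gives 288.2.
P90: r = 18.1; ranks 18–19 are 762, 767; interpolating gives 762.5.
Difference: 762.5 − 288.2 = 474.3.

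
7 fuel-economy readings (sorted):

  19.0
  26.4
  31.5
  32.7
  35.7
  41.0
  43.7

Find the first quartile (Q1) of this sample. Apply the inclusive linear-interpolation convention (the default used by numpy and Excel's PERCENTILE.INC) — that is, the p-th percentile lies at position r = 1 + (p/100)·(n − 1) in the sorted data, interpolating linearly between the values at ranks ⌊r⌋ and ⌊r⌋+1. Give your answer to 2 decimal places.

n = 7.
r = 1 + (25/100)·(7 − 1) = 1 + 1.5 = 2.5.
Rank 2 is 26.4 and rank 3 is 31.5.
Interpolate: 26.4 + 0.5·(31.5 − 26.4) = 26.4 + 0.5·5.1 = 28.95.

28.95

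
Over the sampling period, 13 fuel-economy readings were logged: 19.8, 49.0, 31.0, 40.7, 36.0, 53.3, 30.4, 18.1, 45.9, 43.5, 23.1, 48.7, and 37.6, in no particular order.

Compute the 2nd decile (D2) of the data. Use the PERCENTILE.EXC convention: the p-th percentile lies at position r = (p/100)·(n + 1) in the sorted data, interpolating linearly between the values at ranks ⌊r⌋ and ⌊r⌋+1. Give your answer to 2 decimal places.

22.44

Sorted: 18.1, 19.8, 23.1, 30.4, 31.0, 36.0, 37.6, 40.7, 43.5, 45.9, 48.7, 49.0, 53.3.
n = 13.
r = (20/100)·(13 + 1) = 2.8.
Rank 2 is 19.8 and rank 3 is 23.1.
Interpolate: 19.8 + 0.8·(23.1 − 19.8) = 19.8 + 0.8·3.3 = 22.44.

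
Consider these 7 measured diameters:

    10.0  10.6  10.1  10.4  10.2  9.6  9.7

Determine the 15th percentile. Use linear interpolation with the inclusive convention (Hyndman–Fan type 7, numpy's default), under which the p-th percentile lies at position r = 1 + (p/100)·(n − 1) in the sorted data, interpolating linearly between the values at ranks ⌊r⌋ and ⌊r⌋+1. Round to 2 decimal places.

Sorted: 9.6, 9.7, 10.0, 10.1, 10.2, 10.4, 10.6.
n = 7.
r = 1 + (15/100)·(7 − 1) = 1 + 0.9 = 1.9.
Rank 1 is 9.6 and rank 2 is 9.7.
Interpolate: 9.6 + 0.9·(9.7 − 9.6) = 9.6 + 0.9·0.1 = 9.69.

9.69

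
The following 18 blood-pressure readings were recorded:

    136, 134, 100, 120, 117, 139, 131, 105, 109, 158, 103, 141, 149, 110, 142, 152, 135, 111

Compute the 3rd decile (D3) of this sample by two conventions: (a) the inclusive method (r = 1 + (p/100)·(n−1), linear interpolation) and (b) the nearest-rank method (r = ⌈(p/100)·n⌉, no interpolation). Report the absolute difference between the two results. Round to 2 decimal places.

0.60

Sorted: 100, 103, 105, 109, 110, 111, 117, 120, 131, 134, 135, 136, 139, 141, 142, 149, 152, 158.
n = 18.
(a) r = 6.1; between ranks 6 (111) and 7 (117): 111.6.
(b) the nearest-rank method: rank 6 → 111.
|111.6 − 111| = 0.6.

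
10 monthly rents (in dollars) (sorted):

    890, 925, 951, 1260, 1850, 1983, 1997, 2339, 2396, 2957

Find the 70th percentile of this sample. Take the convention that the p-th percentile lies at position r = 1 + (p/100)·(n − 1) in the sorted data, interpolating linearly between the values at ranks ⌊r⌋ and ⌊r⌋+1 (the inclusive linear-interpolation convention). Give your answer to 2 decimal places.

2099.60

n = 10.
r = 1 + (70/100)·(10 − 1) = 1 + 6.3 = 7.3.
Rank 7 is 1997 and rank 8 is 2339.
Interpolate: 1997 + 0.3·(2339 − 1997) = 1997 + 0.3·342 = 2099.6.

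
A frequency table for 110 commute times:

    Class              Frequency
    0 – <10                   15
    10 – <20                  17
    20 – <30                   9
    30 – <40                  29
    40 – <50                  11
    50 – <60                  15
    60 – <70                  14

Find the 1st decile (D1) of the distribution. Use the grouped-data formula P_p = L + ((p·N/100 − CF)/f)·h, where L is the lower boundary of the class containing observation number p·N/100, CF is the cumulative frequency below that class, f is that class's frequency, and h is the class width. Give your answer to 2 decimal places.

N = 110; target position k = 10/100 · 110 = 11.
Cumulative frequencies: 15, 32, 41, 70, 81, 96, 110.
Observation 11 falls in the class 0 – <10.
L = 0, CF = 0, f = 15, h = 10.
P10 = 0 + ((11 − 0)/15)·10 = 0 + 7.33333 = 7.33333.

7.33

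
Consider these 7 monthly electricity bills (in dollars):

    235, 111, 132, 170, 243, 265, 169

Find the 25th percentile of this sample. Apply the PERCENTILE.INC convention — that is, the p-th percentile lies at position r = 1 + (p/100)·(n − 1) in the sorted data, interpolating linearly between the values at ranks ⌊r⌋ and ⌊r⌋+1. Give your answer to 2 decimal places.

Sorted: 111, 132, 169, 170, 235, 243, 265.
n = 7.
r = 1 + (25/100)·(7 − 1) = 1 + 1.5 = 2.5.
Rank 2 is 132 and rank 3 is 169.
Interpolate: 132 + 0.5·(169 − 132) = 132 + 0.5·37 = 150.5.

150.50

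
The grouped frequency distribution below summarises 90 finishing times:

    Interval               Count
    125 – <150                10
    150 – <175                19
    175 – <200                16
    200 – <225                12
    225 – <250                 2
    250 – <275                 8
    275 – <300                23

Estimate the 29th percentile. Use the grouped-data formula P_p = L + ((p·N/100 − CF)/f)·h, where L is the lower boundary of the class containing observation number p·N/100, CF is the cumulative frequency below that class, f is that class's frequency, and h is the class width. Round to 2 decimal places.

171.18

N = 90; target position k = 29/100 · 90 = 26.1.
Cumulative frequencies: 10, 29, 45, 57, 59, 67, 90.
Observation 26.1 falls in the class 150 – <175.
L = 150, CF = 10, f = 19, h = 25.
P29 = 150 + ((26.1 − 10)/19)·25 = 150 + 21.1842 = 171.184.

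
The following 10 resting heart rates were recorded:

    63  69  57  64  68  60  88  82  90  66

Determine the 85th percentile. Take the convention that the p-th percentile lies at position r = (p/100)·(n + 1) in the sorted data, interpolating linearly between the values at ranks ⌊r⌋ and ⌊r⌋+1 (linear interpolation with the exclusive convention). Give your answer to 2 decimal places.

Sorted: 57, 60, 63, 64, 66, 68, 69, 82, 88, 90.
n = 10.
r = (85/100)·(10 + 1) = 9.35.
Rank 9 is 88 and rank 10 is 90.
Interpolate: 88 + 0.35·(90 − 88) = 88 + 0.35·2 = 88.7.

88.70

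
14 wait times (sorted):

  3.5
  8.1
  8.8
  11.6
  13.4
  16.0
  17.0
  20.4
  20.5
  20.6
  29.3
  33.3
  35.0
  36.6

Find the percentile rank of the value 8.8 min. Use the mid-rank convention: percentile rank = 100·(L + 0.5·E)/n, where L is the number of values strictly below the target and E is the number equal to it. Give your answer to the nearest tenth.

17.9

Count below 8.8: L = 2; count equal: E = 1; n = 14.
Percentile rank = 100·(2 + 0.5·1)/14 = 100·2.5/14 = 17.86.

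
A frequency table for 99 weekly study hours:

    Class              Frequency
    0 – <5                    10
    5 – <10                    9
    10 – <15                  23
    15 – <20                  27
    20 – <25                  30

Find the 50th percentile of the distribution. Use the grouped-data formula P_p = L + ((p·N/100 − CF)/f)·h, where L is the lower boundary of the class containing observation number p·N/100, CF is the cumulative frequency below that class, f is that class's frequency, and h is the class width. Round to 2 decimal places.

16.39

N = 99; target position k = 50/100 · 99 = 49.5.
Cumulative frequencies: 10, 19, 42, 69, 99.
Observation 49.5 falls in the class 15 – <20.
L = 15, CF = 42, f = 27, h = 5.
P50 = 15 + ((49.5 − 42)/27)·5 = 15 + 1.38889 = 16.3889.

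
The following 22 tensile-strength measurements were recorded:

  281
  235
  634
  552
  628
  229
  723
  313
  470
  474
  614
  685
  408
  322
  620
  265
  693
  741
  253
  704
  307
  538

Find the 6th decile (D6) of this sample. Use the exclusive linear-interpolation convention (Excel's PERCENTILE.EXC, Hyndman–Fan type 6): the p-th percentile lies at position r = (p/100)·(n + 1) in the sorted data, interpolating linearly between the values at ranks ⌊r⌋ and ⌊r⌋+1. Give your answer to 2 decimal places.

Sorted: 229, 235, 253, 265, 281, 307, 313, 322, 408, 470, 474, 538, 552, 614, 620, 628, 634, 685, 693, 704, 723, 741.
n = 22.
r = (60/100)·(22 + 1) = 13.8.
Rank 13 is 552 and rank 14 is 614.
Interpolate: 552 + 0.8·(614 − 552) = 552 + 0.8·62 = 601.6.

601.60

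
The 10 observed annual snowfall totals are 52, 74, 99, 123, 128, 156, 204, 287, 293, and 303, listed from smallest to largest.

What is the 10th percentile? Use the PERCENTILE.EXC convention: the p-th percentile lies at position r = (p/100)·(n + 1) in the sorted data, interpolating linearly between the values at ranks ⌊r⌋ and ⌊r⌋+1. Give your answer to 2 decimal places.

54.20

n = 10.
r = (10/100)·(10 + 1) = 1.1.
Rank 1 is 52 and rank 2 is 74.
Interpolate: 52 + 0.1·(74 − 52) = 52 + 0.1·22 = 54.2.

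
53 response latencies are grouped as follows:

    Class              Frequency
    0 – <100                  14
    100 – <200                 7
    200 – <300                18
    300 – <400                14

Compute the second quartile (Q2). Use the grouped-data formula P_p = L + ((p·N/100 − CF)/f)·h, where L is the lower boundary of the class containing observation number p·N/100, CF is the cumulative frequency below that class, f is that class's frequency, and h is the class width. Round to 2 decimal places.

230.56

N = 53; target position k = 50/100 · 53 = 26.5.
Cumulative frequencies: 14, 21, 39, 53.
Observation 26.5 falls in the class 200 – <300.
L = 200, CF = 21, f = 18, h = 100.
P50 = 200 + ((26.5 − 21)/18)·100 = 200 + 30.5556 = 230.556.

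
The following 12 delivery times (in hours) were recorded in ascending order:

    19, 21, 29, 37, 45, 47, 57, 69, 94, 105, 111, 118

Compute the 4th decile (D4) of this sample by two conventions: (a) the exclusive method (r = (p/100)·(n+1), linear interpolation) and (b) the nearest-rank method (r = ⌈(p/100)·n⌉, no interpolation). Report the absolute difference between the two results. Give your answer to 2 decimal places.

0.40

n = 12.
(a) r = 5.2; between ranks 5 (45) and 6 (47): 45.4.
(b) the nearest-rank method: rank 5 → 45.
|45.4 − 45| = 0.4.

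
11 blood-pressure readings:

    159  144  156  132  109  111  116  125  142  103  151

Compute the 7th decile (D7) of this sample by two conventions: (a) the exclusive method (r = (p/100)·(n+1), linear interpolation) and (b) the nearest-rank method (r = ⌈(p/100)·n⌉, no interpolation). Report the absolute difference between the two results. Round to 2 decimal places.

Sorted: 103, 109, 111, 116, 125, 132, 142, 144, 151, 156, 159.
n = 11.
(a) r = 8.4; between ranks 8 (144) and 9 (151): 146.8.
(b) the nearest-rank method: rank 8 → 144.
|146.8 − 144| = 2.8.

2.80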